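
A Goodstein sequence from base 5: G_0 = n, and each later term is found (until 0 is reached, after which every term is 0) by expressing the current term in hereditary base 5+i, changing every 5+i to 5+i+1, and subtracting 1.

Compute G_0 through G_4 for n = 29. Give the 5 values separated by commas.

29, 39, 51, 65, 81

base 5: 29 = 5^2 + 4; at 6: 6^2 + 4 = 40; next = 39
base 6: 39 = 6^2 + 3; at 7: 7^2 + 3 = 52; next = 51
base 7: 51 = 7^2 + 2; at 8: 8^2 + 2 = 66; next = 65
base 8: 65 = 8^2 + 1; at 9: 9^2 + 1 = 82; next = 81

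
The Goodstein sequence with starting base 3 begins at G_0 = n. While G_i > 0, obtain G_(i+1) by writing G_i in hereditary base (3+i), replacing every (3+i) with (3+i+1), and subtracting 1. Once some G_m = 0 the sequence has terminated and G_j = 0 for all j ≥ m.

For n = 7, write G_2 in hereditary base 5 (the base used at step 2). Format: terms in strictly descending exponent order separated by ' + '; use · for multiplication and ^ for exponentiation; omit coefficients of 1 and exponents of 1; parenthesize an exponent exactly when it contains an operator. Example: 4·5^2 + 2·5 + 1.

5 + 4

G_0=7  [base 3] 2·3 + 1  →[3↦4]→  2·4 + 1 = 9  −1 ⇒ G_1=8
G_1=8  [base 4] 2·4  →[4↦5]→  2·5 = 10  −1 ⇒ G_2=9
G_2=9  [base 5] 5 + 4  →[5↦6]→  6 + 4 = 10  −1 ⇒ G_3=9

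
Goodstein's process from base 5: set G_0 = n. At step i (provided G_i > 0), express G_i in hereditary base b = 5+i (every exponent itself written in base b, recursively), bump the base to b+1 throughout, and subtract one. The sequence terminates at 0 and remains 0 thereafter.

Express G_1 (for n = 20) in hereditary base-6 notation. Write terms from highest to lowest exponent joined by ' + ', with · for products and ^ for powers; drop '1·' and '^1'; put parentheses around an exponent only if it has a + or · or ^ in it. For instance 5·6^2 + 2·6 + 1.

G_0 = 20. HB_5(20) = 4·5. Bump = 24. G_1 = 23.
G_1 = 23. HB_6(23) = 3·6 + 5. Bump = 26. G_2 = 25.

3·6 + 5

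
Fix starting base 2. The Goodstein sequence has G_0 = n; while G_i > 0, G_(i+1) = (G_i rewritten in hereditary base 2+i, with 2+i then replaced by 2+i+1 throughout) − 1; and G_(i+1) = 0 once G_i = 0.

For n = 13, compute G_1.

108

step 0: 13 = 2^(2 + 1) + 2^2 + 1; sub 3 for 2: 3^(3 + 1) + 3^3 + 1; = 109; G_1 = 109−1 = 108
step 1: 108 = 3^(3 + 1) + 3^3; sub 4 for 3: 4^(4 + 1) + 4^4; = 1280; G_2 = 1280−1 = 1279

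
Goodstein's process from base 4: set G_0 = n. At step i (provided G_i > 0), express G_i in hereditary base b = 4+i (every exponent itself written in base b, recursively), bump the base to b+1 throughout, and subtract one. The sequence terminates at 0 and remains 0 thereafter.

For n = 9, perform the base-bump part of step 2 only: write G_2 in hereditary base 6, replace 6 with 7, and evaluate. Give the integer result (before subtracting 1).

(0) 9|_4 = 2·4 + 1 ↦ 2·5 + 1|_5 = 11 ⇒ 10
(1) 10|_5 = 2·5 ↦ 2·6|_6 = 12 ⇒ 11
(2) 11|_6 = 6 + 5 ↦ 7 + 5|_7 = 12 ⇒ 11

12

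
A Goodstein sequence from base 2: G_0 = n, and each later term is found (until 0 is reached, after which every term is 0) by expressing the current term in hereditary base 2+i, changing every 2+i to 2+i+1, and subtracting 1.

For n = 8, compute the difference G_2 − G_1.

8 —HB2→ 2^(2 + 1) —bump→ 3^(3 + 1) = 81 —(−1)→ 80
80 —HB3→ 2·3^3 + 2·3^2 + 2·3 + 2 —bump→ 2·4^4 + 2·4^2 + 2·4 + 2 = 554 —(−1)→ 553

473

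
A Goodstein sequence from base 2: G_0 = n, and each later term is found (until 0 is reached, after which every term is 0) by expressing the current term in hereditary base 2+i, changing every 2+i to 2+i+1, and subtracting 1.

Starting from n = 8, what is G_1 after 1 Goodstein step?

80

(0) 8|_2 = 2^(2 + 1) ↦ 3^(3 + 1)|_3 = 81 ⇒ 80
(1) 80|_3 = 2·3^3 + 2·3^2 + 2·3 + 2 ↦ 2·4^4 + 2·4^2 + 2·4 + 2|_4 = 554 ⇒ 553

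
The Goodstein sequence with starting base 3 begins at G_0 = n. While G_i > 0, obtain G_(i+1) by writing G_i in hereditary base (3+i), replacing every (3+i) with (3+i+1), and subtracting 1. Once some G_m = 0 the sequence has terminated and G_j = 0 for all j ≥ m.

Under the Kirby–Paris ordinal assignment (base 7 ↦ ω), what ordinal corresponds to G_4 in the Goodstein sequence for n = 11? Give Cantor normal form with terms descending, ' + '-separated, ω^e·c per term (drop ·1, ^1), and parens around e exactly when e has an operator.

(0) 11|_3 = 3^2 + 2 ↦ 4^2 + 2|_4 = 18 ⇒ 17
(1) 17|_4 = 4^2 + 1 ↦ 5^2 + 1|_5 = 26 ⇒ 25
(2) 25|_5 = 5^2 ↦ 6^2|_6 = 36 ⇒ 35
(3) 35|_6 = 5·6 + 5 ↦ 5·7 + 5|_7 = 40 ⇒ 39
(4) 39|_7 = 5·7 + 4 ↦ 5·8 + 4|_8 = 44 ⇒ 43

ω·5 + 4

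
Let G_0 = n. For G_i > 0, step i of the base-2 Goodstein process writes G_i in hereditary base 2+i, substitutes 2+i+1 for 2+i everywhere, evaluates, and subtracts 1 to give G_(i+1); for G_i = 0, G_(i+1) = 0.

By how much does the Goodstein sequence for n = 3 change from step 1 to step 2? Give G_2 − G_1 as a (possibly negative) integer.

step 0: 3 = 2 + 1; sub 3 for 2: 3 + 1; = 4; G_1 = 4−1 = 3
step 1: 3 = 3; sub 4 for 3: 4; = 4; G_2 = 4−1 = 3

0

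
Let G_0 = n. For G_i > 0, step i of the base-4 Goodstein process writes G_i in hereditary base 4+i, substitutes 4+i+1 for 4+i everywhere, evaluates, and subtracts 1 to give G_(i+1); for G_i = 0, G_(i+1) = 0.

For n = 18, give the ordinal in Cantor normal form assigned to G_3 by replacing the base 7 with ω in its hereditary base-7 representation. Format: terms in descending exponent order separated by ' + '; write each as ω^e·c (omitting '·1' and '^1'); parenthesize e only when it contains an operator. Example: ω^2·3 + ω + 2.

ω·6 + 6

i=0: 18 = 4^2 + 2 (b=4); 4→5: 5^2 + 2 = 27; 27−1 = 26
i=1: 26 = 5^2 + 1 (b=5); 5→6: 6^2 + 1 = 37; 37−1 = 36
i=2: 36 = 6^2 (b=6); 6→7: 7^2 = 49; 49−1 = 48
i=3: 48 = 6·7 + 6 (b=7); 7→8: 6·8 + 6 = 54; 54−1 = 53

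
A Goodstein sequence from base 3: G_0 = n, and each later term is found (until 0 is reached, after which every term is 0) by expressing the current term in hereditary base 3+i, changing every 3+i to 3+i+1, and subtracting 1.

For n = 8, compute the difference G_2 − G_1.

1

step 0: 8 = 2·3 + 2; sub 4 for 3: 2·4 + 2; = 10; G_1 = 10−1 = 9
step 1: 9 = 2·4 + 1; sub 5 for 4: 2·5 + 1; = 11; G_2 = 11−1 = 10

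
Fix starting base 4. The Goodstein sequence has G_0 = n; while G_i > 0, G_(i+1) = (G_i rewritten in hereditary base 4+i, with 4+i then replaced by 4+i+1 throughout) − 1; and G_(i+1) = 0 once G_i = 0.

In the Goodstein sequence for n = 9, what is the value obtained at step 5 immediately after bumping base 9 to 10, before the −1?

12

G_0=9  [base 4] 2·4 + 1  →[4↦5]→  2·5 + 1 = 11  −1 ⇒ G_1=10
G_1=10  [base 5] 2·5  →[5↦6]→  2·6 = 12  −1 ⇒ G_2=11
G_2=11  [base 6] 6 + 5  →[6↦7]→  7 + 5 = 12  −1 ⇒ G_3=11
G_3=11  [base 7] 7 + 4  →[7↦8]→  8 + 4 = 12  −1 ⇒ G_4=11
G_4=11  [base 8] 8 + 3  →[8↦9]→  9 + 3 = 12  −1 ⇒ G_5=11
G_5=11  [base 9] 9 + 2  →[9↦10]→  10 + 2 = 12  −1 ⇒ G_6=11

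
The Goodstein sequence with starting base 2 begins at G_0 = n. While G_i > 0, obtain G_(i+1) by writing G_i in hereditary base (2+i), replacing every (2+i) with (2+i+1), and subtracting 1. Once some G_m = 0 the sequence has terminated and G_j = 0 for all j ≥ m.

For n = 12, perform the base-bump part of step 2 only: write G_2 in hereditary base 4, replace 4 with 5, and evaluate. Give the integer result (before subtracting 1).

15686

base 2: 12 = 2^(2 + 1) + 2^2; at 3: 3^(3 + 1) + 3^3 = 108; next = 107
base 3: 107 = 3^(3 + 1) + 2·3^2 + 2·3 + 2; at 4: 4^(4 + 1) + 2·4^2 + 2·4 + 2 = 1066; next = 1065
base 4: 1065 = 4^(4 + 1) + 2·4^2 + 2·4 + 1; at 5: 5^(5 + 1) + 2·5^2 + 2·5 + 1 = 15686; next = 15685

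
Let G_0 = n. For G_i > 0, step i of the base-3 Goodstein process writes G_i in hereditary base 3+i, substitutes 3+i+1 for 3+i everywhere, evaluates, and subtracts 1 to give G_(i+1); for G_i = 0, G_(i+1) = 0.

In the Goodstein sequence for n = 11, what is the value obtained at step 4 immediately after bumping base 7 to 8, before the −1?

44

G_0=11  [base 3] 3^2 + 2  →[3↦4]→  4^2 + 2 = 18  −1 ⇒ G_1=17
G_1=17  [base 4] 4^2 + 1  →[4↦5]→  5^2 + 1 = 26  −1 ⇒ G_2=25
G_2=25  [base 5] 5^2  →[5↦6]→  6^2 = 36  −1 ⇒ G_3=35
G_3=35  [base 6] 5·6 + 5  →[6↦7]→  5·7 + 5 = 40  −1 ⇒ G_4=39
G_4=39  [base 7] 5·7 + 4  →[7↦8]→  5·8 + 4 = 44  −1 ⇒ G_5=43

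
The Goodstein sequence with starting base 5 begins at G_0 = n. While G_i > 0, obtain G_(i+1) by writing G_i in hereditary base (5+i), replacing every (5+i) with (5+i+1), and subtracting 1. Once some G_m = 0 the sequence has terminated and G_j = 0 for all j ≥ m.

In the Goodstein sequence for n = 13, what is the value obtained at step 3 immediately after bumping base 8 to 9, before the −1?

18

step 0: 13 = 2·5 + 3; sub 6 for 5: 2·6 + 3; = 15; G_1 = 15−1 = 14
step 1: 14 = 2·6 + 2; sub 7 for 6: 2·7 + 2; = 16; G_2 = 16−1 = 15
step 2: 15 = 2·7 + 1; sub 8 for 7: 2·8 + 1; = 17; G_3 = 17−1 = 16
step 3: 16 = 2·8; sub 9 for 8: 2·9; = 18; G_4 = 18−1 = 17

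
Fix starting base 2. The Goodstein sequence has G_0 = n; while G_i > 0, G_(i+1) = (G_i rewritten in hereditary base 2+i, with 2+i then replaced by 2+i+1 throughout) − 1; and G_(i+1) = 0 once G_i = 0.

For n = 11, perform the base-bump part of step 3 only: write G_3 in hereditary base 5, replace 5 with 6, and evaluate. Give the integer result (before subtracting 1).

G_0 = 11. HB_2(11) = 2^(2 + 1) + 2 + 1. Bump = 85. G_1 = 84.
G_1 = 84. HB_3(84) = 3^(3 + 1) + 3. Bump = 1028. G_2 = 1027.
G_2 = 1027. HB_4(1027) = 4^(4 + 1) + 3. Bump = 15628. G_3 = 15627.
G_3 = 15627. HB_5(15627) = 5^(5 + 1) + 2. Bump = 279938. G_4 = 279937.

279938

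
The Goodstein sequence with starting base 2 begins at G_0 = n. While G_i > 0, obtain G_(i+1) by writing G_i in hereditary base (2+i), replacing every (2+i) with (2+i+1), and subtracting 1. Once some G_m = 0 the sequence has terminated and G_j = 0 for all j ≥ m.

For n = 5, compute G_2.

255

G_0 = 5. HB_2(5) = 2^2 + 1. Bump = 28. G_1 = 27.
G_1 = 27. HB_3(27) = 3^3. Bump = 256. G_2 = 255.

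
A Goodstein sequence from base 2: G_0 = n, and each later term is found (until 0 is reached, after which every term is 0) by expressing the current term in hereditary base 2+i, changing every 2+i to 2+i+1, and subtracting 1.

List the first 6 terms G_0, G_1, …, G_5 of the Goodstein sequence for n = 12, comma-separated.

12, 107, 1065, 15685, 280019, 5764910

base 2: 12 = 2^(2 + 1) + 2^2; at 3: 3^(3 + 1) + 3^3 = 108; next = 107
base 3: 107 = 3^(3 + 1) + 2·3^2 + 2·3 + 2; at 4: 4^(4 + 1) + 2·4^2 + 2·4 + 2 = 1066; next = 1065
base 4: 1065 = 4^(4 + 1) + 2·4^2 + 2·4 + 1; at 5: 5^(5 + 1) + 2·5^2 + 2·5 + 1 = 15686; next = 15685
base 5: 15685 = 5^(5 + 1) + 2·5^2 + 2·5; at 6: 6^(6 + 1) + 2·6^2 + 2·6 = 280020; next = 280019
base 6: 280019 = 6^(6 + 1) + 2·6^2 + 6 + 5; at 7: 7^(7 + 1) + 2·7^2 + 7 + 5 = 5764911; next = 5764910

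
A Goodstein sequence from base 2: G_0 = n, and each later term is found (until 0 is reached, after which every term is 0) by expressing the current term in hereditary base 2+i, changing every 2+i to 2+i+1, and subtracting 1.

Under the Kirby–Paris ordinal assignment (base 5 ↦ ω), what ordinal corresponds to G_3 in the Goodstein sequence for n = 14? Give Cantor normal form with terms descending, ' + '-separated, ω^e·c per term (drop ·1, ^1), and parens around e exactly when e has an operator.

14 —HB2→ 2^(2 + 1) + 2^2 + 2 —bump→ 3^(3 + 1) + 3^3 + 3 = 111 —(−1)→ 110
110 —HB3→ 3^(3 + 1) + 3^3 + 2 —bump→ 4^(4 + 1) + 4^4 + 2 = 1282 —(−1)→ 1281
1281 —HB4→ 4^(4 + 1) + 4^4 + 1 —bump→ 5^(5 + 1) + 5^5 + 1 = 18751 —(−1)→ 18750
18750 —HB5→ 5^(5 + 1) + 5^5 —bump→ 6^(6 + 1) + 6^6 = 326592 —(−1)→ 326591

ω^(ω + 1) + ω^ω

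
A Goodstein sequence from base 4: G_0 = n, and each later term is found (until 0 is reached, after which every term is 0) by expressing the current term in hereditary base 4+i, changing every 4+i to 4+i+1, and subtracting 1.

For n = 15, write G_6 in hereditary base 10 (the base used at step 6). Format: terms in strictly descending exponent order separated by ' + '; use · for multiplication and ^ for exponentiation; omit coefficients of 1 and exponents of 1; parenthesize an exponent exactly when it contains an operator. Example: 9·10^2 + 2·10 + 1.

2·10 + 5

G_0=15  [base 4] 3·4 + 3  →[4↦5]→  3·5 + 3 = 18  −1 ⇒ G_1=17
G_1=17  [base 5] 3·5 + 2  →[5↦6]→  3·6 + 2 = 20  −1 ⇒ G_2=19
G_2=19  [base 6] 3·6 + 1  →[6↦7]→  3·7 + 1 = 22  −1 ⇒ G_3=21
G_3=21  [base 7] 3·7  →[7↦8]→  3·8 = 24  −1 ⇒ G_4=23
G_4=23  [base 8] 2·8 + 7  →[8↦9]→  2·9 + 7 = 25  −1 ⇒ G_5=24
G_5=24  [base 9] 2·9 + 6  →[9↦10]→  2·10 + 6 = 26  −1 ⇒ G_6=25
G_6=25  [base 10] 2·10 + 5  →[10↦11]→  2·11 + 5 = 27  −1 ⇒ G_7=26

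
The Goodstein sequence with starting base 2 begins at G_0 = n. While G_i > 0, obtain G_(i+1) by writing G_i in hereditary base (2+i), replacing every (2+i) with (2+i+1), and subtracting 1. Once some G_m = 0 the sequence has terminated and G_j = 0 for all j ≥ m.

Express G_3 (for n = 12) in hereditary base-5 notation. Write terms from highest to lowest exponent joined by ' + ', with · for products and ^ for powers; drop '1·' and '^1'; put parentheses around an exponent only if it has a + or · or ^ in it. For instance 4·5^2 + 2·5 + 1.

5^(5 + 1) + 2·5^2 + 2·5

[0] 12 ≡ 2^(2 + 1) + 2^2 (base 2). Lift 3: 108. −1: 107.
[1] 107 ≡ 3^(3 + 1) + 2·3^2 + 2·3 + 2 (base 3). Lift 4: 1066. −1: 1065.
[2] 1065 ≡ 4^(4 + 1) + 2·4^2 + 2·4 + 1 (base 4). Lift 5: 15686. −1: 15685.
[3] 15685 ≡ 5^(5 + 1) + 2·5^2 + 2·5 (base 5). Lift 6: 280020. −1: 280019.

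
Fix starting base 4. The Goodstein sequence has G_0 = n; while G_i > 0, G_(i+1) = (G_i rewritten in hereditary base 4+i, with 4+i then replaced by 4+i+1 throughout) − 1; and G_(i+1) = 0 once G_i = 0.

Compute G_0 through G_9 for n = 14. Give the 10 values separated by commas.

G_0=14  [base 4] 3·4 + 2  →[4↦5]→  3·5 + 2 = 17  −1 ⇒ G_1=16
G_1=16  [base 5] 3·5 + 1  →[5↦6]→  3·6 + 1 = 19  −1 ⇒ G_2=18
G_2=18  [base 6] 3·6  →[6↦7]→  3·7 = 21  −1 ⇒ G_3=20
G_3=20  [base 7] 2·7 + 6  →[7↦8]→  2·8 + 6 = 22  −1 ⇒ G_4=21
G_4=21  [base 8] 2·8 + 5  →[8↦9]→  2·9 + 5 = 23  −1 ⇒ G_5=22
G_5=22  [base 9] 2·9 + 4  →[9↦10]→  2·10 + 4 = 24  −1 ⇒ G_6=23
G_6=23  [base 10] 2·10 + 3  →[10↦11]→  2·11 + 3 = 25  −1 ⇒ G_7=24
G_7=24  [base 11] 2·11 + 2  →[11↦12]→  2·12 + 2 = 26  −1 ⇒ G_8=25
G_8=25  [base 12] 2·12 + 1  →[12↦13]→  2·13 + 1 = 27  −1 ⇒ G_9=26

14, 16, 18, 20, 21, 22, 23, 24, 25, 26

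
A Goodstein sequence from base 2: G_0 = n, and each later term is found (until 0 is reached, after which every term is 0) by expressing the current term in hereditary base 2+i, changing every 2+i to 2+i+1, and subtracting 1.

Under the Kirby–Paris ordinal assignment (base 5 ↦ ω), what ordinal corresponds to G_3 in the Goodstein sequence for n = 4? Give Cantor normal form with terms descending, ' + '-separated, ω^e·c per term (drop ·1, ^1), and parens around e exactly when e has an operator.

4 —HB2→ 2^2 —bump→ 3^3 = 27 —(−1)→ 26
26 —HB3→ 2·3^2 + 2·3 + 2 —bump→ 2·4^2 + 2·4 + 2 = 42 —(−1)→ 41
41 —HB4→ 2·4^2 + 2·4 + 1 —bump→ 2·5^2 + 2·5 + 1 = 61 —(−1)→ 60

ω^2·2 + ω·2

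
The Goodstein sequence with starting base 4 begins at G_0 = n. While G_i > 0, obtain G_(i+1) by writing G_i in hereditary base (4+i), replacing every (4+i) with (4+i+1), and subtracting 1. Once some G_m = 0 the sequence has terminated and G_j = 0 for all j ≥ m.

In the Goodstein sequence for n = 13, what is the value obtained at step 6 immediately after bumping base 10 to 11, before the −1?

23

[0] 13 ≡ 3·4 + 1 (base 4). Lift 5: 16. −1: 15.
[1] 15 ≡ 3·5 (base 5). Lift 6: 18. −1: 17.
[2] 17 ≡ 2·6 + 5 (base 6). Lift 7: 19. −1: 18.
[3] 18 ≡ 2·7 + 4 (base 7). Lift 8: 20. −1: 19.
[4] 19 ≡ 2·8 + 3 (base 8). Lift 9: 21. −1: 20.
[5] 20 ≡ 2·9 + 2 (base 9). Lift 10: 22. −1: 21.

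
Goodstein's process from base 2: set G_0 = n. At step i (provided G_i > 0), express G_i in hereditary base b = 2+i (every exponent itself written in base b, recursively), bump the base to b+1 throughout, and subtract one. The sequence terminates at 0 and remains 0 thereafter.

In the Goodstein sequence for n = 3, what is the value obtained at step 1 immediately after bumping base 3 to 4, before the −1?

4

3 —HB2→ 2 + 1 —bump→ 3 + 1 = 4 —(−1)→ 3
3 —HB3→ 3 —bump→ 4 = 4 —(−1)→ 3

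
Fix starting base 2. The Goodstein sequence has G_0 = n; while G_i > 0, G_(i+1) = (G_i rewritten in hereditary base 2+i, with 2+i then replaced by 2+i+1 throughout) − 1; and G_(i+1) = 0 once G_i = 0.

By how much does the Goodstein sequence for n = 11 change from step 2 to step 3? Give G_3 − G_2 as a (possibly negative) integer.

11 —HB2→ 2^(2 + 1) + 2 + 1 —bump→ 3^(3 + 1) + 3 + 1 = 85 —(−1)→ 84
84 —HB3→ 3^(3 + 1) + 3 —bump→ 4^(4 + 1) + 4 = 1028 —(−1)→ 1027
1027 —HB4→ 4^(4 + 1) + 3 —bump→ 5^(5 + 1) + 3 = 15628 —(−1)→ 15627

14600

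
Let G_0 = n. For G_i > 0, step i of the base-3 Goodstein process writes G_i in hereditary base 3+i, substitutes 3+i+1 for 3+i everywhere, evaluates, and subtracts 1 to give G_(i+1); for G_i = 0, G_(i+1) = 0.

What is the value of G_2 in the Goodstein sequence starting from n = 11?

25

G_0 = 11. HB_3(11) = 3^2 + 2. Bump = 18. G_1 = 17.
G_1 = 17. HB_4(17) = 4^2 + 1. Bump = 26. G_2 = 25.
G_2 = 25. HB_5(25) = 5^2. Bump = 36. G_3 = 35.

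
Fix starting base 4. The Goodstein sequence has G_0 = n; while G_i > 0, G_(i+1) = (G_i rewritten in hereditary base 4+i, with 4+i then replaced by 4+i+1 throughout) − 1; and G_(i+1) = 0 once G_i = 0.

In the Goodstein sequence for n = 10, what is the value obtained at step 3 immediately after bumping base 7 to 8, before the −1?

(0) 10|_4 = 2·4 + 2 ↦ 2·5 + 2|_5 = 12 ⇒ 11
(1) 11|_5 = 2·5 + 1 ↦ 2·6 + 1|_6 = 13 ⇒ 12
(2) 12|_6 = 2·6 ↦ 2·7|_7 = 14 ⇒ 13
(3) 13|_7 = 7 + 6 ↦ 8 + 6|_8 = 14 ⇒ 13

14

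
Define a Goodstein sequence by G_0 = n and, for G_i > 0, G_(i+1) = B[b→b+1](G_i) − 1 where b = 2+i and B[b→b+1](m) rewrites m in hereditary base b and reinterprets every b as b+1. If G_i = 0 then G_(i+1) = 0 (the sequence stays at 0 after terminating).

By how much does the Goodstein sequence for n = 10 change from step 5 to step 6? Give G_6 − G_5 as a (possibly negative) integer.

79857569

G_0=10  [base 2] 2^(2 + 1) + 2  →[2↦3]→  3^(3 + 1) + 3 = 84  −1 ⇒ G_1=83
G_1=83  [base 3] 3^(3 + 1) + 2  →[3↦4]→  4^(4 + 1) + 2 = 1026  −1 ⇒ G_2=1025
G_2=1025  [base 4] 4^(4 + 1) + 1  →[4↦5]→  5^(5 + 1) + 1 = 15626  −1 ⇒ G_3=15625
G_3=15625  [base 5] 5^(5 + 1)  →[5↦6]→  6^(6 + 1) = 279936  −1 ⇒ G_4=279935
G_4=279935  [base 6] 5·6^6 + 5·6^5 + 5·6^4 + 5·6^3 + 5·6^2 + 5·6 + 5  →[6↦7]→  5·7^7 + 5·7^5 + 5·7^4 + 5·7^3 + 5·7^2 + 5·7 + 5 = 4215755  −1 ⇒ G_5=4215754
G_5=4215754  [base 7] 5·7^7 + 5·7^5 + 5·7^4 + 5·7^3 + 5·7^2 + 5·7 + 4  →[7↦8]→  5·8^8 + 5·8^5 + 5·8^4 + 5·8^3 + 5·8^2 + 5·8 + 4 = 84073324  −1 ⇒ G_6=84073323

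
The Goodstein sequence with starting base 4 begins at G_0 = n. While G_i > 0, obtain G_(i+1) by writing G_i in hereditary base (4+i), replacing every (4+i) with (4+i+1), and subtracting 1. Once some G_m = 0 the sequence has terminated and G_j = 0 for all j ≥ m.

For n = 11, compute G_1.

12

i=0: 11 = 2·4 + 3 (b=4); 4→5: 2·5 + 3 = 13; 13−1 = 12
i=1: 12 = 2·5 + 2 (b=5); 5→6: 2·6 + 2 = 14; 14−1 = 13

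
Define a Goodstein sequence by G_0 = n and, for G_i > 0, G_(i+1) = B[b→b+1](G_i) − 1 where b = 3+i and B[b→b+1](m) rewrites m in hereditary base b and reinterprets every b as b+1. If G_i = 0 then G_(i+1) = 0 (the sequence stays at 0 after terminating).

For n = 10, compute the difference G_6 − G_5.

base 3: 10 = 3^2 + 1; at 4: 4^2 + 1 = 17; next = 16
base 4: 16 = 4^2; at 5: 5^2 = 25; next = 24
base 5: 24 = 4·5 + 4; at 6: 4·6 + 4 = 28; next = 27
base 6: 27 = 4·6 + 3; at 7: 4·7 + 3 = 31; next = 30
base 7: 30 = 4·7 + 2; at 8: 4·8 + 2 = 34; next = 33
base 8: 33 = 4·8 + 1; at 9: 4·9 + 1 = 37; next = 36

3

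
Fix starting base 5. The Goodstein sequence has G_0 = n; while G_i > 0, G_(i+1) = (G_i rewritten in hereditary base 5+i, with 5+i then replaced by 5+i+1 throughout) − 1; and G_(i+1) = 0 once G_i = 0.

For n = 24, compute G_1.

27

i=0: 24 = 4·5 + 4 (b=5); 5→6: 4·6 + 4 = 28; 28−1 = 27
i=1: 27 = 4·6 + 3 (b=6); 6→7: 4·7 + 3 = 31; 31−1 = 30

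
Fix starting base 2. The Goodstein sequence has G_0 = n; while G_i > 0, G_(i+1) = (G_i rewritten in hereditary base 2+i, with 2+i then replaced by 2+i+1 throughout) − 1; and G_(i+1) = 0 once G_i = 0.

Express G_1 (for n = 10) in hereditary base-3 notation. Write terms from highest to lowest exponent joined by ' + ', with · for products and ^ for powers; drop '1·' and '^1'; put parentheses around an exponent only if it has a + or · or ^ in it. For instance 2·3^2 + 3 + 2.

3^(3 + 1) + 2

10 —HB2→ 2^(2 + 1) + 2 —bump→ 3^(3 + 1) + 3 = 84 —(−1)→ 83
83 —HB3→ 3^(3 + 1) + 2 —bump→ 4^(4 + 1) + 2 = 1026 —(−1)→ 1025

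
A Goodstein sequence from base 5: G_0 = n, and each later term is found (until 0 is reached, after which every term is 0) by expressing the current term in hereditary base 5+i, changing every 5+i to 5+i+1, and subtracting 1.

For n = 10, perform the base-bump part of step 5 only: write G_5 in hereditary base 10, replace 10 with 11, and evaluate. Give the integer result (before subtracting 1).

12

G_0=10  [base 5] 2·5  →[5↦6]→  2·6 = 12  −1 ⇒ G_1=11
G_1=11  [base 6] 6 + 5  →[6↦7]→  7 + 5 = 12  −1 ⇒ G_2=11
G_2=11  [base 7] 7 + 4  →[7↦8]→  8 + 4 = 12  −1 ⇒ G_3=11
G_3=11  [base 8] 8 + 3  →[8↦9]→  9 + 3 = 12  −1 ⇒ G_4=11
G_4=11  [base 9] 9 + 2  →[9↦10]→  10 + 2 = 12  −1 ⇒ G_5=11
G_5=11  [base 10] 10 + 1  →[10↦11]→  11 + 1 = 12  −1 ⇒ G_6=11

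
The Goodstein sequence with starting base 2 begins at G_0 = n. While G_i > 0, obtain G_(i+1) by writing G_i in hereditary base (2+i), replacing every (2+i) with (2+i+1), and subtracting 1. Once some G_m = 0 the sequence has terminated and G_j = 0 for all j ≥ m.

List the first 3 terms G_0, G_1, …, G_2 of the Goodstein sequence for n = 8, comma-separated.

step 0: 8 = 2^(2 + 1); sub 3 for 2: 3^(3 + 1); = 81; G_1 = 81−1 = 80
step 1: 80 = 2·3^3 + 2·3^2 + 2·3 + 2; sub 4 for 3: 2·4^4 + 2·4^2 + 2·4 + 2; = 554; G_2 = 554−1 = 553

8, 80, 553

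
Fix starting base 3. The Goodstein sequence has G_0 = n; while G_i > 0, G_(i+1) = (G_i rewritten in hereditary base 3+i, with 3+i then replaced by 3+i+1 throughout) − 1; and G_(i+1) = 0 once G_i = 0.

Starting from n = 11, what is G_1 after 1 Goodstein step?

17

step 0: 11 = 3^2 + 2; sub 4 for 3: 4^2 + 2; = 18; G_1 = 18−1 = 17
step 1: 17 = 4^2 + 1; sub 5 for 4: 5^2 + 1; = 26; G_2 = 26−1 = 25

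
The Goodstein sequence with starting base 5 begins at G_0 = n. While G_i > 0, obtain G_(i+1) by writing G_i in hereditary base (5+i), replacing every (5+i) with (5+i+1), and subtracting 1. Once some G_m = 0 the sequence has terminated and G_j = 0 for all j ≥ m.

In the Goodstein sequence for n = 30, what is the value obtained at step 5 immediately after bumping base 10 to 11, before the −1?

G_0 = 30. HB_5(30) = 5^2 + 5. Bump = 42. G_1 = 41.
G_1 = 41. HB_6(41) = 6^2 + 5. Bump = 54. G_2 = 53.
G_2 = 53. HB_7(53) = 7^2 + 4. Bump = 68. G_3 = 67.
G_3 = 67. HB_8(67) = 8^2 + 3. Bump = 84. G_4 = 83.
G_4 = 83. HB_9(83) = 9^2 + 2. Bump = 102. G_5 = 101.
G_5 = 101. HB_10(101) = 10^2 + 1. Bump = 122. G_6 = 121.

122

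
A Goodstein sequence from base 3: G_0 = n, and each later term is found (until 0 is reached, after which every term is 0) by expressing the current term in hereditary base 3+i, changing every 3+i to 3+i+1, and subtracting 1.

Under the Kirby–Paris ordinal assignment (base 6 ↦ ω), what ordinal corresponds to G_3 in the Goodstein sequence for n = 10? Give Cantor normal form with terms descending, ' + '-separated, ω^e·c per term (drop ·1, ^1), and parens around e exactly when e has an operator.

G_0 = 10. HB_3(10) = 3^2 + 1. Bump = 17. G_1 = 16.
G_1 = 16. HB_4(16) = 4^2. Bump = 25. G_2 = 24.
G_2 = 24. HB_5(24) = 4·5 + 4. Bump = 28. G_3 = 27.

ω·4 + 3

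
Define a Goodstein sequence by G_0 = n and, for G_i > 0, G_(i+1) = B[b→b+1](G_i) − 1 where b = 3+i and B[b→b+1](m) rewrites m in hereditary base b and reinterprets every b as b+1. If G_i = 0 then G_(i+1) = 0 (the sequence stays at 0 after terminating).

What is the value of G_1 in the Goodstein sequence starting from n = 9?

(0) 9|_3 = 3^2 ↦ 4^2|_4 = 16 ⇒ 15
(1) 15|_4 = 3·4 + 3 ↦ 3·5 + 3|_5 = 18 ⇒ 17

15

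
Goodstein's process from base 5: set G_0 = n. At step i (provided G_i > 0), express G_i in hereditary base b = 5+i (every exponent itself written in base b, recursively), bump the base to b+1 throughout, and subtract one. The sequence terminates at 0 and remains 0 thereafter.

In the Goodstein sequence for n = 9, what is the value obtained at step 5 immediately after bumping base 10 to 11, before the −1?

9

base 5: 9 = 5 + 4; at 6: 6 + 4 = 10; next = 9
base 6: 9 = 6 + 3; at 7: 7 + 3 = 10; next = 9
base 7: 9 = 7 + 2; at 8: 8 + 2 = 10; next = 9
base 8: 9 = 8 + 1; at 9: 9 + 1 = 10; next = 9
base 9: 9 = 9; at 10: 10 = 10; next = 9
base 10: 9 = 9; at 11: 9 = 9; next = 8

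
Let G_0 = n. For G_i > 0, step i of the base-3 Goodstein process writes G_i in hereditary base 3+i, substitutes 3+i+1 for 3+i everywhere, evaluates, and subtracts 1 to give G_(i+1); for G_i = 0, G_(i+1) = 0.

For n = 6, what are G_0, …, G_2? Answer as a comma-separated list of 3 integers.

step 0: 6 = 2·3; sub 4 for 3: 2·4; = 8; G_1 = 8−1 = 7
step 1: 7 = 4 + 3; sub 5 for 4: 5 + 3; = 8; G_2 = 8−1 = 7

6, 7, 7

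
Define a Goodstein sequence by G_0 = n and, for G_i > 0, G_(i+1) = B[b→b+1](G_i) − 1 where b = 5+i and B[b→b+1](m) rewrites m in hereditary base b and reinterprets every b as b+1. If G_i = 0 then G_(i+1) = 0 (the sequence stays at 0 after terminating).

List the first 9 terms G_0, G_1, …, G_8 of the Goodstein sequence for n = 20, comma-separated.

G_0 = 20. HB_5(20) = 4·5. Bump = 24. G_1 = 23.
G_1 = 23. HB_6(23) = 3·6 + 5. Bump = 26. G_2 = 25.
G_2 = 25. HB_7(25) = 3·7 + 4. Bump = 28. G_3 = 27.
G_3 = 27. HB_8(27) = 3·8 + 3. Bump = 30. G_4 = 29.
G_4 = 29. HB_9(29) = 3·9 + 2. Bump = 32. G_5 = 31.
G_5 = 31. HB_10(31) = 3·10 + 1. Bump = 34. G_6 = 33.
G_6 = 33. HB_11(33) = 3·11. Bump = 36. G_7 = 35.
G_7 = 35. HB_12(35) = 2·12 + 11. Bump = 37. G_8 = 36.

20, 23, 25, 27, 29, 31, 33, 35, 36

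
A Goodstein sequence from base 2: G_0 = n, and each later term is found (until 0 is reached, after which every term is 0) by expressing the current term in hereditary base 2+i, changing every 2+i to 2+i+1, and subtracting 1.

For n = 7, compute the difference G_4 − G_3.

43530

(0) 7|_2 = 2^2 + 2 + 1 ↦ 3^3 + 3 + 1|_3 = 31 ⇒ 30
(1) 30|_3 = 3^3 + 3 ↦ 4^4 + 4|_4 = 260 ⇒ 259
(2) 259|_4 = 4^4 + 3 ↦ 5^5 + 3|_5 = 3128 ⇒ 3127
(3) 3127|_5 = 5^5 + 2 ↦ 6^6 + 2|_6 = 46658 ⇒ 46657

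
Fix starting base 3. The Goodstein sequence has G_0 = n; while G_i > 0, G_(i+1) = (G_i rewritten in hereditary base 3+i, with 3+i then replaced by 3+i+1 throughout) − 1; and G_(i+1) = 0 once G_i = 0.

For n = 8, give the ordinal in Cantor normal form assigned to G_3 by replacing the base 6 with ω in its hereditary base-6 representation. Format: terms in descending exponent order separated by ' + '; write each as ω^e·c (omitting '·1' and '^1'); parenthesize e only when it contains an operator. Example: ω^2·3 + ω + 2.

ω + 5

i=0: 8 = 2·3 + 2 (b=3); 3→4: 2·4 + 2 = 10; 10−1 = 9
i=1: 9 = 2·4 + 1 (b=4); 4→5: 2·5 + 1 = 11; 11−1 = 10
i=2: 10 = 2·5 (b=5); 5→6: 2·6 = 12; 12−1 = 11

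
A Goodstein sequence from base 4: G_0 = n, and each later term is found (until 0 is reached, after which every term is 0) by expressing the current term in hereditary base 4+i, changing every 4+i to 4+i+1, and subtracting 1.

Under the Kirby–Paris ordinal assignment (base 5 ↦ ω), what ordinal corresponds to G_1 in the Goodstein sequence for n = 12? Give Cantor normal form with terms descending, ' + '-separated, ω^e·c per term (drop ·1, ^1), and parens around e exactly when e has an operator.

base 4: 12 = 3·4; at 5: 3·5 = 15; next = 14
base 5: 14 = 2·5 + 4; at 6: 2·6 + 4 = 16; next = 15

ω·2 + 4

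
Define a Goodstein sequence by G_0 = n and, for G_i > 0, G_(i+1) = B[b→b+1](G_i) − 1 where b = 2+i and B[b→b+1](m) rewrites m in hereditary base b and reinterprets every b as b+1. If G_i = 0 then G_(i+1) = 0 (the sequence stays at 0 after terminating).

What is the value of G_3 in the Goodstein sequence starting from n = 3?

2

[0] 3 ≡ 2 + 1 (base 2). Lift 3: 4. −1: 3.
[1] 3 ≡ 3 (base 3). Lift 4: 4. −1: 3.
[2] 3 ≡ 3 (base 4). Lift 5: 3. −1: 2.
[3] 2 ≡ 2 (base 5). Lift 6: 2. −1: 1.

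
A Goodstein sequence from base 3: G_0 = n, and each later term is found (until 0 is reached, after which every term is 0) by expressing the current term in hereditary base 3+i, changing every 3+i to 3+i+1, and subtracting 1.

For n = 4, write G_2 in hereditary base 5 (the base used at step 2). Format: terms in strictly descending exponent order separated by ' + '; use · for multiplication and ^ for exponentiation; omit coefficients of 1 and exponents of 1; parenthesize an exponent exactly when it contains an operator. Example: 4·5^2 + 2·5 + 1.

4

i=0: 4 = 3 + 1 (b=3); 3→4: 4 + 1 = 5; 5−1 = 4
i=1: 4 = 4 (b=4); 4→5: 5 = 5; 5−1 = 4
i=2: 4 = 4 (b=5); 5→6: 4 = 4; 4−1 = 3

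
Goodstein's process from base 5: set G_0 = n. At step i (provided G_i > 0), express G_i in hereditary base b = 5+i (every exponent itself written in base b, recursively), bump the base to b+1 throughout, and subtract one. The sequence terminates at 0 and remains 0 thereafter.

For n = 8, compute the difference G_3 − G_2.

0

[0] 8 ≡ 5 + 3 (base 5). Lift 6: 9. −1: 8.
[1] 8 ≡ 6 + 2 (base 6). Lift 7: 9. −1: 8.
[2] 8 ≡ 7 + 1 (base 7). Lift 8: 9. −1: 8.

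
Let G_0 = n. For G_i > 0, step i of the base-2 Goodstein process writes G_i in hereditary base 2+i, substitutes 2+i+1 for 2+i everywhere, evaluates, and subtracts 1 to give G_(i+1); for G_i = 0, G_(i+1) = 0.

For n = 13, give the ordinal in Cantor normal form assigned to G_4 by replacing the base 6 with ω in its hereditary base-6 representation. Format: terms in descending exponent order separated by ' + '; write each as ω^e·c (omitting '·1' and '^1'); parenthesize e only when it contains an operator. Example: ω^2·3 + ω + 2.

ω^(ω + 1) + ω^3·3 + ω^2·3 + ω·3 + 1

(0) 13|_2 = 2^(2 + 1) + 2^2 + 1 ↦ 3^(3 + 1) + 3^3 + 1|_3 = 109 ⇒ 108
(1) 108|_3 = 3^(3 + 1) + 3^3 ↦ 4^(4 + 1) + 4^4|_4 = 1280 ⇒ 1279
(2) 1279|_4 = 4^(4 + 1) + 3·4^3 + 3·4^2 + 3·4 + 3 ↦ 5^(5 + 1) + 3·5^3 + 3·5^2 + 3·5 + 3|_5 = 16093 ⇒ 16092
(3) 16092|_5 = 5^(5 + 1) + 3·5^3 + 3·5^2 + 3·5 + 2 ↦ 6^(6 + 1) + 3·6^3 + 3·6^2 + 3·6 + 2|_6 = 280712 ⇒ 280711
(4) 280711|_6 = 6^(6 + 1) + 3·6^3 + 3·6^2 + 3·6 + 1 ↦ 7^(7 + 1) + 3·7^3 + 3·7^2 + 3·7 + 1|_7 = 5765999 ⇒ 5765998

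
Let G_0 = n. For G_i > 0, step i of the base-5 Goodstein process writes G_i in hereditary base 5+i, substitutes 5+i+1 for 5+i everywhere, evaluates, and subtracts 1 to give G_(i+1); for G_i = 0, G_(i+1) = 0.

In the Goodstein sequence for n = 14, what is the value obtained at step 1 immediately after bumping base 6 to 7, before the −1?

[0] 14 ≡ 2·5 + 4 (base 5). Lift 6: 16. −1: 15.
[1] 15 ≡ 2·6 + 3 (base 6). Lift 7: 17. −1: 16.

17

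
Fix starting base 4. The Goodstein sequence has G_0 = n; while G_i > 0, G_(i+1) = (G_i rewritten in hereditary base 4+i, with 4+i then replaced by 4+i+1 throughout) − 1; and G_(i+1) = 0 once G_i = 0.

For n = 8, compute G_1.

9

i=0: 8 = 2·4 (b=4); 4→5: 2·5 = 10; 10−1 = 9
i=1: 9 = 5 + 4 (b=5); 5→6: 6 + 4 = 10; 10−1 = 9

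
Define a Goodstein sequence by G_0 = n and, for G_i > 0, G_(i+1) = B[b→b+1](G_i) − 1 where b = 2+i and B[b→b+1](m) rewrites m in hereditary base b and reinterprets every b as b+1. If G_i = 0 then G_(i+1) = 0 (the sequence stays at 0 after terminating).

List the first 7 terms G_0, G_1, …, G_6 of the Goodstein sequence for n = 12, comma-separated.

12, 107, 1065, 15685, 280019, 5764910, 134217867

step 0: 12 = 2^(2 + 1) + 2^2; sub 3 for 2: 3^(3 + 1) + 3^3; = 108; G_1 = 108−1 = 107
step 1: 107 = 3^(3 + 1) + 2·3^2 + 2·3 + 2; sub 4 for 3: 4^(4 + 1) + 2·4^2 + 2·4 + 2; = 1066; G_2 = 1066−1 = 1065
step 2: 1065 = 4^(4 + 1) + 2·4^2 + 2·4 + 1; sub 5 for 4: 5^(5 + 1) + 2·5^2 + 2·5 + 1; = 15686; G_3 = 15686−1 = 15685
step 3: 15685 = 5^(5 + 1) + 2·5^2 + 2·5; sub 6 for 5: 6^(6 + 1) + 2·6^2 + 2·6; = 280020; G_4 = 280020−1 = 280019
step 4: 280019 = 6^(6 + 1) + 2·6^2 + 6 + 5; sub 7 for 6: 7^(7 + 1) + 2·7^2 + 7 + 5; = 5764911; G_5 = 5764911−1 = 5764910
step 5: 5764910 = 7^(7 + 1) + 2·7^2 + 7 + 4; sub 8 for 7: 8^(8 + 1) + 2·8^2 + 8 + 4; = 134217868; G_6 = 134217868−1 = 134217867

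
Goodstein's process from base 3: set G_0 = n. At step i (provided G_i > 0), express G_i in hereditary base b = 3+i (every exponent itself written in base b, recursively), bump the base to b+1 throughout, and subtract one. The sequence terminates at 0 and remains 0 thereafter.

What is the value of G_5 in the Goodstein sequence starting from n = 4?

1

step 0: 4 = 3 + 1; sub 4 for 3: 4 + 1; = 5; G_1 = 5−1 = 4
step 1: 4 = 4; sub 5 for 4: 5; = 5; G_2 = 5−1 = 4
step 2: 4 = 4; sub 6 for 5: 4; = 4; G_3 = 4−1 = 3
step 3: 3 = 3; sub 7 for 6: 3; = 3; G_4 = 3−1 = 2
step 4: 2 = 2; sub 8 for 7: 2; = 2; G_5 = 2−1 = 1
step 5: 1 = 1; sub 9 for 8: 1; = 1; G_6 = 1−1 = 0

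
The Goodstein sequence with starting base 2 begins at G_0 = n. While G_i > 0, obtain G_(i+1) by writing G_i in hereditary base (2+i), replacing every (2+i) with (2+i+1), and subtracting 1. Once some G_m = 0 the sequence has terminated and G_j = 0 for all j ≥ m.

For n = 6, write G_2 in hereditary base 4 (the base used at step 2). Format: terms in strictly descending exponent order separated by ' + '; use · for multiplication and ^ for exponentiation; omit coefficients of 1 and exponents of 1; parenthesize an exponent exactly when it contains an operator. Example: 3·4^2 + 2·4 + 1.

4^4 + 1

base 2: 6 = 2^2 + 2; at 3: 3^3 + 3 = 30; next = 29
base 3: 29 = 3^3 + 2; at 4: 4^4 + 2 = 258; next = 257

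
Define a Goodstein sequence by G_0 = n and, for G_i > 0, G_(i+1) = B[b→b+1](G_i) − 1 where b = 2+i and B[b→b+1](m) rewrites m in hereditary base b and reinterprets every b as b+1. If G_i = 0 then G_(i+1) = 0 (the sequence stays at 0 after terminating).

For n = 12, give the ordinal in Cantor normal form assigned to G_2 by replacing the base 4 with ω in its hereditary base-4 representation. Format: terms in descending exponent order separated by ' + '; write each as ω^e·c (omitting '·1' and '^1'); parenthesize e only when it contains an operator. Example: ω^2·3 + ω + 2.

step 0: 12 = 2^(2 + 1) + 2^2; sub 3 for 2: 3^(3 + 1) + 3^3; = 108; G_1 = 108−1 = 107
step 1: 107 = 3^(3 + 1) + 2·3^2 + 2·3 + 2; sub 4 for 3: 4^(4 + 1) + 2·4^2 + 2·4 + 2; = 1066; G_2 = 1066−1 = 1065
step 2: 1065 = 4^(4 + 1) + 2·4^2 + 2·4 + 1; sub 5 for 4: 5^(5 + 1) + 2·5^2 + 2·5 + 1; = 15686; G_3 = 15686−1 = 15685

ω^(ω + 1) + ω^2·2 + ω·2 + 1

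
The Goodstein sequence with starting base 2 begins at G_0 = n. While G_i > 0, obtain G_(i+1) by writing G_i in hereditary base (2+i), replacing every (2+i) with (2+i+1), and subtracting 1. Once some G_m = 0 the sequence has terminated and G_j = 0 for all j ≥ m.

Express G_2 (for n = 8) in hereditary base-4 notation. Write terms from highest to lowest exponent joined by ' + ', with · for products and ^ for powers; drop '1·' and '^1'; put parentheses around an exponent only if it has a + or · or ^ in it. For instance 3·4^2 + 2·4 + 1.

2·4^4 + 2·4^2 + 2·4 + 1

i=0: 8 = 2^(2 + 1) (b=2); 2→3: 3^(3 + 1) = 81; 81−1 = 80
i=1: 80 = 2·3^3 + 2·3^2 + 2·3 + 2 (b=3); 3→4: 2·4^4 + 2·4^2 + 2·4 + 2 = 554; 554−1 = 553
i=2: 553 = 2·4^4 + 2·4^2 + 2·4 + 1 (b=4); 4→5: 2·5^5 + 2·5^2 + 2·5 + 1 = 6311; 6311−1 = 6310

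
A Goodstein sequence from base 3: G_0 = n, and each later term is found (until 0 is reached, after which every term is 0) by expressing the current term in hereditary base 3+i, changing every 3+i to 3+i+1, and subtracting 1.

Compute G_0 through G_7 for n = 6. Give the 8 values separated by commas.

6, 7, 7, 7, 7, 7, 6, 5

6 —HB3→ 2·3 —bump→ 2·4 = 8 —(−1)→ 7
7 —HB4→ 4 + 3 —bump→ 5 + 3 = 8 —(−1)→ 7
7 —HB5→ 5 + 2 —bump→ 6 + 2 = 8 —(−1)→ 7
7 —HB6→ 6 + 1 —bump→ 7 + 1 = 8 —(−1)→ 7
7 —HB7→ 7 —bump→ 8 = 8 —(−1)→ 7
7 —HB8→ 7 —bump→ 7 = 7 —(−1)→ 6
6 —HB9→ 6 —bump→ 6 = 6 —(−1)→ 5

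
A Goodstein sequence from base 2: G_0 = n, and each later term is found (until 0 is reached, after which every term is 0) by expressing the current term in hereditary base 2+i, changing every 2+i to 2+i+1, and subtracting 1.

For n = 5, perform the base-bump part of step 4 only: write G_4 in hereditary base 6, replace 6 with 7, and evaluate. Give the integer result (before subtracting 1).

(0) 5|_2 = 2^2 + 1 ↦ 3^3 + 1|_3 = 28 ⇒ 27
(1) 27|_3 = 3^3 ↦ 4^4|_4 = 256 ⇒ 255
(2) 255|_4 = 3·4^3 + 3·4^2 + 3·4 + 3 ↦ 3·5^3 + 3·5^2 + 3·5 + 3|_5 = 468 ⇒ 467
(3) 467|_5 = 3·5^3 + 3·5^2 + 3·5 + 2 ↦ 3·6^3 + 3·6^2 + 3·6 + 2|_6 = 776 ⇒ 775

1198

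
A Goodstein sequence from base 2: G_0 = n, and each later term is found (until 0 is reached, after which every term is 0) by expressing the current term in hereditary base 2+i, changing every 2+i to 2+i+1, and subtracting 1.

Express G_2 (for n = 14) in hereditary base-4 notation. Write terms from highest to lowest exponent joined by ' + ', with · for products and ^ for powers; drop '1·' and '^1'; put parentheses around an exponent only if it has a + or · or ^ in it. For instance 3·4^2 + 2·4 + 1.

4^(4 + 1) + 4^4 + 1

base 2: 14 = 2^(2 + 1) + 2^2 + 2; at 3: 3^(3 + 1) + 3^3 + 3 = 111; next = 110
base 3: 110 = 3^(3 + 1) + 3^3 + 2; at 4: 4^(4 + 1) + 4^4 + 2 = 1282; next = 1281
base 4: 1281 = 4^(4 + 1) + 4^4 + 1; at 5: 5^(5 + 1) + 5^5 + 1 = 18751; next = 18750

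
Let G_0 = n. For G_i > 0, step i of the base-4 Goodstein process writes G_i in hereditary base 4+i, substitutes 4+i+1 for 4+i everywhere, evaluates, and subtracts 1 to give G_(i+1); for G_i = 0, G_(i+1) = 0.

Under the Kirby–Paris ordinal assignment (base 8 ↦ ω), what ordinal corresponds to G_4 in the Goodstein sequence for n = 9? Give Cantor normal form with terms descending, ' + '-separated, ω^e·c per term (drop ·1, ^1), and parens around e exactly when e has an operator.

ω + 3

base 4: 9 = 2·4 + 1; at 5: 2·5 + 1 = 11; next = 10
base 5: 10 = 2·5; at 6: 2·6 = 12; next = 11
base 6: 11 = 6 + 5; at 7: 7 + 5 = 12; next = 11
base 7: 11 = 7 + 4; at 8: 8 + 4 = 12; next = 11
base 8: 11 = 8 + 3; at 9: 9 + 3 = 12; next = 11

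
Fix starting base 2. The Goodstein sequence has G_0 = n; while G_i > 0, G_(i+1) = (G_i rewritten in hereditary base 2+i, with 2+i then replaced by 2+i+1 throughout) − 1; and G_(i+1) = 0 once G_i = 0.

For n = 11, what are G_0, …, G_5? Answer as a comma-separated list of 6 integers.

11, 84, 1027, 15627, 279937, 5764801

(0) 11|_2 = 2^(2 + 1) + 2 + 1 ↦ 3^(3 + 1) + 3 + 1|_3 = 85 ⇒ 84
(1) 84|_3 = 3^(3 + 1) + 3 ↦ 4^(4 + 1) + 4|_4 = 1028 ⇒ 1027
(2) 1027|_4 = 4^(4 + 1) + 3 ↦ 5^(5 + 1) + 3|_5 = 15628 ⇒ 15627
(3) 15627|_5 = 5^(5 + 1) + 2 ↦ 6^(6 + 1) + 2|_6 = 279938 ⇒ 279937
(4) 279937|_6 = 6^(6 + 1) + 1 ↦ 7^(7 + 1) + 1|_7 = 5764802 ⇒ 5764801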